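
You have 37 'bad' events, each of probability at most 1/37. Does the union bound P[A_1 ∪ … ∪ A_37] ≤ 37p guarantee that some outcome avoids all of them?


Union bound: P[∪_{i=1}^{37} A_i] ≤ Σ_i P[A_i] ≤ 37·p = 37·(1/37) = 1.
Numerically: 1 ≈ 1.0000.
Is 1 < 1? NO.
Since the bound 1 is ≥ 1, the union bound is uninformative here; it does NOT by itself certify existence.

37·p = 1 ≈ 1.0000; existence NOT certified by the union bound.


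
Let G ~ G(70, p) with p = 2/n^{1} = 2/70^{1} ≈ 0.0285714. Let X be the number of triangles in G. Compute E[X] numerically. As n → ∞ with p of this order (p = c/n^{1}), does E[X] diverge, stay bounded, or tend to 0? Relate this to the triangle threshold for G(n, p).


Number of potential triangles: C(70, 3) = 54740.
Each occurs with probability p³ ≈ (0.0285714)³ ≈ 2.33236152e-05.
By linearity: E[X] = C(70, 3)·p³ ≈ 54740 · 2.33236152e-05 ≈ 1.276735.
Here α = 1, so p = 2/n is exactly at the triangle threshold p ~ 1/n. Asymptotically E[X] → c³/6 = 2³/6 = 4/3 ≈ 1.333333, a bounded constant. In this regime the triangle count is asymptotically Poisson(c³/6).

E[X] ≈ 1.276735; in regime p = Θ(1/n^{1}) E[X] stays bounded (at the triangle threshold p ~ 1/n).


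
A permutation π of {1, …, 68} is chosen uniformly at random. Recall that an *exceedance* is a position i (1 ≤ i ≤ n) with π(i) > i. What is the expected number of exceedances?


Write X = Σ_{i=1}^{68} X_i, where X_i = 1_{π(i) > i}.
For each fixed i, π(i) is uniform over {1, …, 68} (marginal of a uniform permutation), so P[π(i) > i] = (n − i)/n. Summing: Σ_{i=1}^{68} (n − i)/n = (0 + 1 + … + 67)/68 = 68(68 − 1)/(2·68) = (68 − 1)/2.
Hence E[X] = Σ_{i=1}^{68} (68 − i)/68 = 67/2 ≈ 33.500.

E[X] = 67/2 = 33.500.


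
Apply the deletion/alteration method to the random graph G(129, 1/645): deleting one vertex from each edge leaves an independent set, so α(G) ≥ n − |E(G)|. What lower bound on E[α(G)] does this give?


E[|E(G)|] = C(129, 2)·p = 8256 · (1/645) = 64/5.
E[α(G)] ≥ n − E[|E(G)|] = 129 − 64/5 = 581/5.
Numerically: ≈ 116.20000.
(This is only a lower bound; the true E[α(G)] may be larger.)

E[α(G)] ≥ 581/5 ≈ 116.20000.


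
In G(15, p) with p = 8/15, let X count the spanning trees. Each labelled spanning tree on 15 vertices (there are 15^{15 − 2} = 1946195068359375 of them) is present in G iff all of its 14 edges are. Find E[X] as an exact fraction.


K_15 has 15^{15 − 2} = 1946195068359375 labelled spanning trees.
For each such spanning tree H, let X_H = 1 if all 14 edges of H are present in G. Then P[X_H = 1] = p^{14} = (8/15)^{14} = 4398046511104/29192926025390625.
By linearity of expectation: E[X] = Σ_H E[X_H] = 1946195068359375 · p^{14} = 1946195068359375 · 4398046511104/29192926025390625 = 4398046511104/15.
Numerically: E[X] ≈ 2.93e+11.

E[X] = 1946195068359375 · (8/15)^{14} = 4398046511104/15 ≈ 2.93e+11.


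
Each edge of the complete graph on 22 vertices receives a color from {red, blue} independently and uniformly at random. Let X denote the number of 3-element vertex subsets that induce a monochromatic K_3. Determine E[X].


Let X = Σ_S X_S over the C(22, 3) = 1540 subsets S of size 3, where X_S = 1 if the K_3 on S is monochromatic.
For a fixed S, the K_3 on S has C(3, 2) = 3 edges. P[all 3 edges red] = (1/2)^3, and likewise for blue, so P[monochromatic] = 2·(1/2)^3 = 2^{1 − 3} = 1/4.
By linearity: E[X] = C(22, 3) · 2^{1 − 3} = 1540 · 1/4 = 385.
Numerically: E[X] ≈ 385.000.

E[X] = C(22,3)·2^(1−C(3,2)) = 385 ≈ 385.000.


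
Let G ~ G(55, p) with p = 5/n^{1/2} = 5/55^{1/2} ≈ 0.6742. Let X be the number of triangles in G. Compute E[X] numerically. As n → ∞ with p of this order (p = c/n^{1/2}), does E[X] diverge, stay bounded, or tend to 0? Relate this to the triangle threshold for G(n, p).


Number of potential triangles: C(55, 3) = 26235.
Each occurs with probability p³ ≈ (0.6742)³ ≈ 3.0645448e-01.
By linearity: E[X] = C(55, 3)·p³ ≈ 26235 · 3.0645448e-01 ≈ 8039.83336.
Since α = 1/2 < 1, p = c/n^{1/2} ≫ 1/n is above the triangle threshold p ~ 1/n. Asymptotically E[X] ~ (c³/6)·n^{3(1−α)} = (5³/6)·n^{1.5} → ∞; triangles are abundant w.h.p.

E[X] ≈ 8039.83336; in regime p = Θ(1/n^{1/2}) E[X] diverges (above the triangle threshold p ~ 1/n).


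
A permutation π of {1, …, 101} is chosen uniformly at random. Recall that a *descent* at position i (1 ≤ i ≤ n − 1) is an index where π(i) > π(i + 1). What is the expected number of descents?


Write X = Σ X_I over i = 1, …, 100, with X_I the indicator of one descent.
There are 100 indicators.
For each fixed i, the pair (π(i), π(i+1)) is a uniformly random ordered pair of distinct values from {1, …, 101}; by symmetry P[π(i) > π(i+1)] = 1/2.
By linearity: E[X] = 100 · (1/2) = (101 − 1) · (1/2) = 50 ≈ 50.0000.

E[X] = 50 = 50.0000.


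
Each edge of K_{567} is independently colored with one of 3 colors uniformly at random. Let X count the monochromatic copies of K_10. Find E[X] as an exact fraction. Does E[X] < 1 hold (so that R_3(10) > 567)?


E[X] = C(567, 10) · 3^{1 − 45} = 873787071273467749398 · 3^{−44} = 873787071273467749398/984770902183611232881.
As a reduced fraction: E[X] = 10787494707079848758/12157665459056928801 ≈ 0.8873.
Is E[X] < 1? YES.
Since E[X] < 1, there exists a 3-coloring of K_{567} with no monochromatic K_10; hence R_3(10) > 567.

E[X] = 10787494707079848758/12157665459056928801 ≈ 0.8873; E[X] < 1, so R_3(10) > 567.


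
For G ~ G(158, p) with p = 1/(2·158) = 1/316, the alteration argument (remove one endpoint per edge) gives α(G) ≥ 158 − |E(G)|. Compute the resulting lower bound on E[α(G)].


E[|E(G)|] = C(158, 2)·p = 12403 · (1/316) = 157/4.
E[α(G)] ≥ n − E[|E(G)|] = 158 − 157/4 = 475/4.
Numerically: ≈ 118.750.
(This is only a lower bound; the true E[α(G)] may be larger.)

E[α(G)] ≥ 475/4 ≈ 118.750.


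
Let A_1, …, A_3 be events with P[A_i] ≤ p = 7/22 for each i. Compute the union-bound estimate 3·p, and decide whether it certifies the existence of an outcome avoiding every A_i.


Union bound: P[∪_{i=1}^{3} A_i] ≤ Σ_i P[A_i] ≤ 3·p = 3·(7/22) = 21/22.
Numerically: 21/22 ≈ 0.9545.
Is 21/22 < 1? YES.
Since P[∪ A_i] ≤ 21/22 < 1, the complement has P[∩ A_i^c] ≥ 1 − 21/22 = 1/22 > 0, so some outcome avoids every A_i.

3·p = 21/22 ≈ 0.9545; existence CERTIFIED by the union bound.


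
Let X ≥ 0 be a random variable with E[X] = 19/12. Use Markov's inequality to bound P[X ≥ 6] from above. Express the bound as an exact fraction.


μ = E[X] = 19/12, a = 6.
Markov: P[X ≥ 6] ≤ μ/a = (19/12)/6 = 19/72.
Numerically: ≈ 0.26389.
(Since a = 6 > μ = 1.58333, the bound 19/72 is < 1 and informative.)

P[X ≥ 6] ≤ 19/72 ≈ 0.26389.


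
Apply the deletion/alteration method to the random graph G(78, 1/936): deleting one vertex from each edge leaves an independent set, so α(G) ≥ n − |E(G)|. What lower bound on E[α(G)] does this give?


E[|E(G)|] = C(78, 2)·p = 3003 · (1/936) = 77/24.
E[α(G)] ≥ n − E[|E(G)|] = 78 − 77/24 = 1795/24.
Numerically: ≈ 74.791667.
(This is only a lower bound; the true E[α(G)] may be larger.)

E[α(G)] ≥ 1795/24 ≈ 74.791667.


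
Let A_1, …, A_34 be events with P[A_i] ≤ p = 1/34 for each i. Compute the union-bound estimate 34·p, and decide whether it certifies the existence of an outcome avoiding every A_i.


Union bound: P[∪_{i=1}^{34} A_i] ≤ Σ_i P[A_i] ≤ 34·p = 34·(1/34) = 1.
Numerically: 1 ≈ 1.000.
Is 1 < 1? NO.
Since the bound 1 is ≥ 1, the union bound is uninformative here; it does NOT by itself certify existence.

34·p = 1 ≈ 1.000; existence NOT certified by the union bound.


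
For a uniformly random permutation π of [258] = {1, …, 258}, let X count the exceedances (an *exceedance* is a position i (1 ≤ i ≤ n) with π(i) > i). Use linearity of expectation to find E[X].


Write X = Σ_{i=1}^{258} X_i, where X_i = 1_{π(i) > i}.
For each fixed i, π(i) is uniform over {1, …, 258} (marginal of a uniform permutation), so P[π(i) > i] = (n − i)/n. Summing: Σ_{i=1}^{258} (n − i)/n = (0 + 1 + … + 257)/258 = 258(258 − 1)/(2·258) = (258 − 1)/2.
Hence E[X] = Σ_{i=1}^{258} (258 − i)/258 = 257/2 ≈ 128.500.

E[X] = 257/2 = 128.500.


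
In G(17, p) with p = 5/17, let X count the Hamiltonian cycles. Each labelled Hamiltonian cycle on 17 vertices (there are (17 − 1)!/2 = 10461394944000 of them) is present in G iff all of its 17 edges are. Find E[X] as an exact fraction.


K_17 has (17 − 1)!/2 = 10461394944000 labelled Hamiltonian cycles.
For each such Hamiltonian cycle H, let X_H = 1 if all 17 edges of H are present in G. Then P[X_H = 1] = p^{17} = (5/17)^{17} = 762939453125/827240261886336764177.
By linearity: E[X] = Σ_H E[X_H] = 10461394944000 · p^{17} = 10461394944000 · 762939453125/827240261886336764177 = 7981410937500000000000000/827240261886336764177.
Numerically: E[X] ≈ 9648.2.

E[X] = 10461394944000 · (5/17)^{17} = 7981410937500000000000000/827240261886336764177 ≈ 9648.2.


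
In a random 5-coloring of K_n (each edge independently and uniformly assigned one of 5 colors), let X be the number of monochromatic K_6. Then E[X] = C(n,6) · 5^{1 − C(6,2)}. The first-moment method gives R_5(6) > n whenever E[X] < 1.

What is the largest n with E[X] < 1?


We need C(n, 6) · 5^{1 − 15} < 1, i.e. C(n, 6) < 5^{15 − 1} = 6103515625.
Check values of n near the boundary:
  n = 124: C(124, 6) = 4465475476; 4465475476 < 6103515625? YES
  n = 125: C(125, 6) = 4690625500; 4690625500 < 6103515625? YES
  n = 126: C(126, 6) = 4925156775; 4925156775 < 6103515625? YES
  n = 127: C(127, 6) = 5169379425; 5169379425 < 6103515625? YES
  n = 128: C(128, 6) = 5423611200; 5423611200 < 6103515625? YES
  n = 129: C(129, 6) = 5688177600; 5688177600 < 6103515625? YES
  n = 130: C(130, 6) = 5963412000; 5963412000 < 6103515625? YES
  n = 131: C(131, 6) = 6249655776; 6249655776 < 6103515625? NO
  n = 132: C(132, 6) = 6547258432; 6547258432 < 6103515625? NO
The largest n with C(n, 6) < 6103515625 is n = 130 (where E[X] = 47707296/48828125 ≈ 0.97705). Hence R_5(6) > 130, i.e. R_5(6) ≥ 131.

Largest n = 130; hence R_5(6) > 130.


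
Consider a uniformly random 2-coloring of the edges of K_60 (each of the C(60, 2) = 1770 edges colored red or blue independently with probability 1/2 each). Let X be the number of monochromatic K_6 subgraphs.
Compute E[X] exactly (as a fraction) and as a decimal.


Let X = Σ_S X_S over the C(60, 6) = 50063860 subsets S of size 6, where X_S = 1 if the K_6 on S is monochromatic.
For a fixed S, the K_6 on S has C(6, 2) = 15 edges. P[all 15 edges red] = (1/2)^15, and likewise for blue, so P[monochromatic] = 2·(1/2)^15 = 2^{1 − 15} = 1/16384.
By linearity: E[X] = C(60, 6) · 2^{1 − 15} = 50063860 · 1/16384 = 12515965/4096.
Numerically: E[X] ≈ 3055.65552.

E[X] = C(60,6)·2^(1−C(6,2)) = 12515965/4096 ≈ 3055.65552.


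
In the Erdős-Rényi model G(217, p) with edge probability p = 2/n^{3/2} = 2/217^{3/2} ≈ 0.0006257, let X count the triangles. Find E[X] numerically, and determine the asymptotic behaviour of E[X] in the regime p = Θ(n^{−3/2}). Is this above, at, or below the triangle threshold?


Number of potential triangles: C(217, 3) = 1679580.
Each occurs with probability p³ ≈ (0.0006257)³ ≈ 2.449183e-10.
By linearity: E[X] = C(217, 3)·p³ ≈ 1679580 · 2.449183e-10 ≈ 0.0004.
Since α = 3/2 > 1, p = c/n^{3/2} = o(1/n) is below the triangle threshold p ~ 1/n. Asymptotically E[X] ~ (c³/6)·n^{3(1−α)} = (2³/6)·n^{-1.5} → 0, so by Markov's inequality G has no triangles w.h.p.

E[X] ≈ 0.0004; in regime p = Θ(1/n^{3/2}) E[X] tends to 0 (below the triangle threshold p ~ 1/n).


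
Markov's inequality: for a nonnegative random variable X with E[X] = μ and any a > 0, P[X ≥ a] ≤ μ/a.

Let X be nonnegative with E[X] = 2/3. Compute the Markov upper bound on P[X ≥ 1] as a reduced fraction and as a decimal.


μ = E[X] = 2/3, a = 1.
Markov: P[X ≥ 1] ≤ μ/a = (2/3)/1 = 2/3.
Numerically: ≈ 0.66667.
(Since a = 1 > μ = 0.66667, the bound 2/3 is < 1 and informative.)

P[X ≥ 1] ≤ 2/3 ≈ 0.66667.


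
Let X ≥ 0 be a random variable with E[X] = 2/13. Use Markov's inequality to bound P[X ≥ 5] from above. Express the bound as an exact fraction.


μ = E[X] = 2/13, a = 5.
Markov: P[X ≥ 5] ≤ μ/a = (2/13)/5 = 2/65.
Numerically: ≈ 0.0308.
(Since a = 5 > μ = 0.1538, the bound 2/65 is < 1 and informative.)

P[X ≥ 5] ≤ 2/65 ≈ 0.0308.


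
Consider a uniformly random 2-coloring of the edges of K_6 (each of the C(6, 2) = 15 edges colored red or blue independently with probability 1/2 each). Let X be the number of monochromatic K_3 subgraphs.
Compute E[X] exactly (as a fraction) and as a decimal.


Let X = Σ_S X_S over the C(6, 3) = 20 subsets S of size 3, where X_S = 1 if the K_3 on S is monochromatic.
For a fixed S, the K_3 on S has C(3, 2) = 3 edges. P[all 3 edges red] = (1/2)^3, and likewise for blue, so P[monochromatic] = 2·(1/2)^3 = 2^{1 − 3} = 1/4.
Summing: E[X] = C(6, 3) · 2^{1 − 3} = 20 · 1/4 = 5.
Numerically: E[X] ≈ 5.0000.

E[X] = C(6,3)·2^(1−C(3,2)) = 5 ≈ 5.0000.


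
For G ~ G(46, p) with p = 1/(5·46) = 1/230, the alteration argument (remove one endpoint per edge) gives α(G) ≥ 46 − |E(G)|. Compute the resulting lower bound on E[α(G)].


E[|E(G)|] = C(46, 2)·p = 1035 · (1/230) = 9/2.
E[α(G)] ≥ n − E[|E(G)|] = 46 − 9/2 = 83/2.
Numerically: ≈ 41.500.
(This is only a lower bound; the true E[α(G)] may be larger.)

E[α(G)] ≥ 83/2 ≈ 41.500.


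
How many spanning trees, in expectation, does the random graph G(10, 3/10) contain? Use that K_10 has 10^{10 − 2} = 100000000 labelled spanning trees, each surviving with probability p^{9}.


K_10 has 10^{10 − 2} = 100000000 labelled spanning trees.
For each such spanning tree H, let X_H = 1 if all 9 edges of H are present in G. Then P[X_H = 1] = p^{9} = (3/10)^{9} = 19683/1000000000.
Summing the indicators: E[X] = Σ_H E[X_H] = 100000000 · p^{9} = 100000000 · 19683/1000000000 = 19683/10.
Numerically: E[X] ≈ 1968.3.

E[X] = 100000000 · (3/10)^{9} = 19683/10 ≈ 1968.3.


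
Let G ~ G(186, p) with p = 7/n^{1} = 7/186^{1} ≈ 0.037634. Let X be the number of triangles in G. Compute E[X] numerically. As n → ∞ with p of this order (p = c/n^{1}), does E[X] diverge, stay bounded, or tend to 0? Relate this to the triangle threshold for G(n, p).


Number of potential triangles: C(186, 3) = 1055240.
Each occurs with probability p³ ≈ (0.037634)³ ≈ 5.3303446e-05.
By linearity: E[X] = C(186, 3)·p³ ≈ 1055240 · 5.3303446e-05 ≈ 56.24793.
Here α = 1, so p = 7/n is exactly at the triangle threshold p ~ 1/n. Asymptotically E[X] → c³/6 = 7³/6 = 343/6 ≈ 57.16667, a bounded constant. In this regime the triangle count is asymptotically Poisson(c³/6).

E[X] ≈ 56.24793; in regime p = Θ(1/n^{1}) E[X] stays bounded (at the triangle threshold p ~ 1/n).


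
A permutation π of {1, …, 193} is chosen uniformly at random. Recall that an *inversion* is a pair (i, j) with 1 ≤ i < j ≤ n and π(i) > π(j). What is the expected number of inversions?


Write X = Σ X_I over the C(193, 2) = 18528 pairs i < j, with X_I the indicator of one inversion.
There are 18528 indicators.
For each fixed pair i < j, the values π(i) and π(j) are two distinct elements of {1, …, 193} in uniformly random order; by symmetry P[π(i) > π(j)] = 1/2.
By linearity: E[X] = 18528 · (1/2) = C(193, 2) · (1/2) = 18528/2 = 9264 ≈ 9264.000000.

E[X] = 9264 = 9264.000000.


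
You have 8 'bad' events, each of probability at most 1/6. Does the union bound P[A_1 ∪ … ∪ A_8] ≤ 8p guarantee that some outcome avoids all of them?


Union bound: P[∪_{i=1}^{8} A_i] ≤ Σ_i P[A_i] ≤ 8·p = 8·(1/6) = 4/3.
Numerically: 4/3 ≈ 1.3333.
Is 4/3 < 1? NO.
Since the bound 4/3 is ≥ 1, the union bound is uninformative here; it does NOT by itself certify existence.

8·p = 4/3 ≈ 1.3333; existence NOT certified by the union bound.


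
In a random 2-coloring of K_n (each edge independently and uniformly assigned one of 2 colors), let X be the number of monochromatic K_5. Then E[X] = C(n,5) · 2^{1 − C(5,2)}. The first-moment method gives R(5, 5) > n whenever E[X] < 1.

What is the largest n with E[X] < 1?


We need C(n, 5) · 2^{1 − 10} < 1, i.e. C(n, 5) < 2^{10 − 1} = 512.
Check values of n near the boundary:
  n = 6: C(6, 5) = 6; 6 < 512? YES
  n = 7: C(7, 5) = 21; 21 < 512? YES
  n = 8: C(8, 5) = 56; 56 < 512? YES
  n = 9: C(9, 5) = 126; 126 < 512? YES
  n = 10: C(10, 5) = 252; 252 < 512? YES
  n = 11: C(11, 5) = 462; 462 < 512? YES
  n = 12: C(12, 5) = 792; 792 < 512? NO
  n = 13: C(13, 5) = 1287; 1287 < 512? NO
The largest n with C(n, 5) < 512 is n = 11 (where E[X] = 231/256 ≈ 0.902344). Hence R(5, 5) > 11, i.e. R(5, 5) ≥ 12.

Largest n = 11; hence R(5, 5) > 11.


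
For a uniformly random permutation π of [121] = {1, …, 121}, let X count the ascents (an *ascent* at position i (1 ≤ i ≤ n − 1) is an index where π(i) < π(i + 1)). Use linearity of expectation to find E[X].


Write X = Σ X_I over i = 1, …, 120, with X_I the indicator of one ascent.
There are 120 indicators.
For each fixed i, the pair (π(i), π(i+1)) is a uniformly random ordered pair of distinct values from {1, …, 121}; by symmetry P[π(i) < π(i+1)] = 1/2.
By linearity: E[X] = 120 · (1/2) = (121 − 1) · (1/2) = 60 ≈ 60.000.

E[X] = 60 = 60.000.


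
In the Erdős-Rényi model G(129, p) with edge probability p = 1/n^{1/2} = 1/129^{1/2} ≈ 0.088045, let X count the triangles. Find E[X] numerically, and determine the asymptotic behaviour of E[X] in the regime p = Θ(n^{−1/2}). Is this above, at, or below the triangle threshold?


Number of potential triangles: C(129, 3) = 349504.
Each occurs with probability p³ ≈ (0.088045)³ ≈ 6.8252008e-04.
By linearity: E[X] = C(129, 3)·p³ ≈ 349504 · 6.8252008e-04 ≈ 238.54350.
Since α = 1/2 < 1, p = c/n^{1/2} ≫ 1/n is above the triangle threshold p ~ 1/n. Asymptotically E[X] ~ (c³/6)·n^{3(1−α)} = (1³/6)·n^{1.5} → ∞; triangles are abundant w.h.p.

E[X] ≈ 238.54350; in regime p = Θ(1/n^{1/2}) E[X] diverges (above the triangle threshold p ~ 1/n).


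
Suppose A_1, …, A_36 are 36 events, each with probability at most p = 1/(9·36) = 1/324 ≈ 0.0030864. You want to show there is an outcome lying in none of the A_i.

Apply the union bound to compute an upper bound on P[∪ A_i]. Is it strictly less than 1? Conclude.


Union bound: P[∪_{i=1}^{36} A_i] ≤ Σ_i P[A_i] ≤ 36·p = 36·(1/324) = 1/9.
Numerically: 1/9 ≈ 0.1111111.
Is 1/9 < 1? YES.
Since P[∪ A_i] ≤ 1/9 < 1, the complement has P[∩ A_i^c] ≥ 1 − 1/9 = 8/9 > 0, so some outcome avoids every A_i.

36·p = 1/9 ≈ 0.1111111; existence CERTIFIED by the union bound.


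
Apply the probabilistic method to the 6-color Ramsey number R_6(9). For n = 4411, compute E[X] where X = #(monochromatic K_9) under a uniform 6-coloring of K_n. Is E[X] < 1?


E[X] = C(4411, 9) · 6^{1 − 36} = 1727920475134582415883601405 · 6^{−35} = 1727920475134582415883601405/1719070799748422591028658176.
As a reduced fraction: E[X] = 1727920475134582415883601405/1719070799748422591028658176 ≈ 1.0051.
Is E[X] < 1? NO.
Since E[X] ≥ 1, the first-moment bound is inconclusive at n = 4411; it does NOT by itself certify R_6(9) > 4411.

E[X] = 1727920475134582415883601405/1719070799748422591028658176 ≈ 1.0051; E[X] ≥ 1; first-moment method inconclusive here.


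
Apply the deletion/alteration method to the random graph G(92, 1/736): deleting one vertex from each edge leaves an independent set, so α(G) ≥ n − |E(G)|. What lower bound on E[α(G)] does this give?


E[|E(G)|] = C(92, 2)·p = 4186 · (1/736) = 91/16.
E[α(G)] ≥ n − E[|E(G)|] = 92 − 91/16 = 1381/16.
Numerically: ≈ 86.31250.
(This is only a lower bound; the true E[α(G)] may be larger.)

E[α(G)] ≥ 1381/16 ≈ 86.31250.


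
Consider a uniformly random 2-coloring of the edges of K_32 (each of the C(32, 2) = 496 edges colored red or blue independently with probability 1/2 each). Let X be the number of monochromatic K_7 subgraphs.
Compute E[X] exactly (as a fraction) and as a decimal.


Let X = Σ_S X_S over the C(32, 7) = 3365856 subsets S of size 7, where X_S = 1 if the K_7 on S is monochromatic.
For a fixed S, the K_7 on S has C(7, 2) = 21 edges. P[all 21 edges red] = (1/2)^21, and likewise for blue, so P[monochromatic] = 2·(1/2)^21 = 2^{1 − 21} = 1/1048576.
Summing: E[X] = C(32, 7) · 2^{1 − 21} = 3365856 · 1/1048576 = 105183/32768.
Numerically: E[X] ≈ 3.20993.

E[X] = C(32,7)·2^(1−C(7,2)) = 105183/32768 ≈ 3.20993.


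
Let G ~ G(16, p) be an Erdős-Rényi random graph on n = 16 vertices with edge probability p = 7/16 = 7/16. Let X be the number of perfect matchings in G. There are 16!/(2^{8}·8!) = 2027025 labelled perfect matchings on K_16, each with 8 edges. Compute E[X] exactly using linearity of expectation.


K_16 has 16!/(2^{8}·8!) = 2027025 labelled perfect matchings.
For each such perfect matching H, let X_H = 1 if all 8 edges of H are present in G. Then P[X_H = 1] = p^{8} = (7/16)^{8} = 5764801/4294967296.
Summing the indicators: E[X] = Σ_H E[X_H] = 2027025 · p^{8} = 2027025 · 5764801/4294967296 = 11685395747025/4294967296.
Numerically: E[X] ≈ 2720.72.

E[X] = 2027025 · (7/16)^{8} = 11685395747025/4294967296 ≈ 2720.72.


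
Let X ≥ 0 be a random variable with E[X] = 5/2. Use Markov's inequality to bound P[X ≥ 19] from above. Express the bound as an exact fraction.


μ = E[X] = 5/2, a = 19.
Markov: P[X ≥ 19] ≤ μ/a = (5/2)/19 = 5/38.
Numerically: ≈ 0.131579.
(Since a = 19 > μ = 2.500000, the bound 5/38 is < 1 and informative.)

P[X ≥ 19] ≤ 5/38 ≈ 0.131579.


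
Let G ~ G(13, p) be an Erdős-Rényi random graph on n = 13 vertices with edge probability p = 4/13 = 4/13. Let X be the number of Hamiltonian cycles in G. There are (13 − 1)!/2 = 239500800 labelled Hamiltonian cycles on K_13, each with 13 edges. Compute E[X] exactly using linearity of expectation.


K_13 has (13 − 1)!/2 = 239500800 labelled Hamiltonian cycles.
For each such Hamiltonian cycle H, let X_H = 1 if all 13 edges of H are present in G. Then P[X_H = 1] = p^{13} = (4/13)^{13} = 67108864/302875106592253.
Summing the indicators: E[X] = Σ_H E[X_H] = 239500800 · p^{13} = 239500800 · 67108864/302875106592253 = 16072626615091200/302875106592253.
Numerically: E[X] ≈ 53.1.

E[X] = 239500800 · (4/13)^{13} = 16072626615091200/302875106592253 ≈ 53.1.


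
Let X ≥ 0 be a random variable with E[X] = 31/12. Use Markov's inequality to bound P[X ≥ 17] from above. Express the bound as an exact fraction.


μ = E[X] = 31/12, a = 17.
Markov: P[X ≥ 17] ≤ μ/a = (31/12)/17 = 31/204.
Numerically: ≈ 0.151961.
(Since a = 17 > μ = 2.583333, the bound 31/204 is < 1 and informative.)

P[X ≥ 17] ≤ 31/204 ≈ 0.151961.


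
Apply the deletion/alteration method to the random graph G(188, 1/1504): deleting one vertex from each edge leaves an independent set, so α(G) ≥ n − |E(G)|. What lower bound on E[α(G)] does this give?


E[|E(G)|] = C(188, 2)·p = 17578 · (1/1504) = 187/16.
E[α(G)] ≥ n − E[|E(G)|] = 188 − 187/16 = 2821/16.
Numerically: ≈ 176.31250.
(This is only a lower bound; the true E[α(G)] may be larger.)

E[α(G)] ≥ 2821/16 ≈ 176.31250.


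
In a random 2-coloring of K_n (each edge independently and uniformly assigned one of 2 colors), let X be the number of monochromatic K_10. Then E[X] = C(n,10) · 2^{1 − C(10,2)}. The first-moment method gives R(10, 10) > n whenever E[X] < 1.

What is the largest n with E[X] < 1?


We need C(n, 10) · 2^{1 − 45} < 1, i.e. C(n, 10) < 2^{45 − 1} = 17592186044416.
Check values of n near the boundary:
  n = 99: C(99, 10) = 15579278510796; 15579278510796 < 17592186044416? YES
  n = 100: C(100, 10) = 17310309456440; 17310309456440 < 17592186044416? YES
  n = 101: C(101, 10) = 19212541264840; 19212541264840 < 17592186044416? NO
  n = 102: C(102, 10) = 21300860967540; 21300860967540 < 17592186044416? NO
The largest n with C(n, 10) < 17592186044416 is n = 100 (where E[X] = 2163788682055/2199023255552 ≈ 0.9839772). Hence R(10, 10) > 100, i.e. R(10, 10) ≥ 101.

Largest n = 100; hence R(10, 10) > 100.


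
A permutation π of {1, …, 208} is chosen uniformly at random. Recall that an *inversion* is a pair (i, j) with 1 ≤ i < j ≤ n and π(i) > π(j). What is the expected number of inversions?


Write X = Σ X_I over the C(208, 2) = 21528 pairs i < j, with X_I the indicator of one inversion.
There are 21528 indicators.
For each fixed pair i < j, the values π(i) and π(j) are two distinct elements of {1, …, 208} in uniformly random order; by symmetry P[π(i) > π(j)] = 1/2.
By linearity: E[X] = 21528 · (1/2) = C(208, 2) · (1/2) = 21528/2 = 10764 ≈ 10764.0000.

E[X] = 10764 = 10764.0000.


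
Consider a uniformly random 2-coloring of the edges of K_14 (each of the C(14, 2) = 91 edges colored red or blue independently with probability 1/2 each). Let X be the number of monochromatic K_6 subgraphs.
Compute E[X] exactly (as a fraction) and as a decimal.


Let X = Σ_S X_S over the C(14, 6) = 3003 subsets S of size 6, where X_S = 1 if the K_6 on S is monochromatic.
For a fixed S, the K_6 on S has C(6, 2) = 15 edges. P[all 15 edges red] = (1/2)^15, and likewise for blue, so P[monochromatic] = 2·(1/2)^15 = 2^{1 − 15} = 1/16384.
Summing: E[X] = C(14, 6) · 2^{1 − 15} = 3003 · 1/16384 = 3003/16384.
Numerically: E[X] ≈ 0.183.

E[X] = C(14,6)·2^(1−C(6,2)) = 3003/16384 ≈ 0.183.


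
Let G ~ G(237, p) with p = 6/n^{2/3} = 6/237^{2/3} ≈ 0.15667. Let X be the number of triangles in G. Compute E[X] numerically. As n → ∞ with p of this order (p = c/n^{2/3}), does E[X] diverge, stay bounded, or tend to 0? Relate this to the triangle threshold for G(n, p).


Number of potential triangles: C(237, 3) = 2190670.
Each occurs with probability p³ ≈ (0.15667)³ ≈ 3.84553757e-03.
By linearity: E[X] = C(237, 3)·p³ ≈ 2190670 · 3.84553757e-03 ≈ 8424.303797.
Since α = 2/3 < 1, p = c/n^{2/3} ≫ 1/n is above the triangle threshold p ~ 1/n. Asymptotically E[X] ~ (c³/6)·n^{3(1−α)} = (6³/6)·n^{1} → ∞; triangles are abundant w.h.p.

E[X] ≈ 8424.303797; in regime p = Θ(1/n^{2/3}) E[X] diverges (above the triangle threshold p ~ 1/n).


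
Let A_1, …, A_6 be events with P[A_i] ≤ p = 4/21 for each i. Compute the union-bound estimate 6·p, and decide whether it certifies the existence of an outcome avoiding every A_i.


Union bound: P[∪_{i=1}^{6} A_i] ≤ Σ_i P[A_i] ≤ 6·p = 6·(4/21) = 8/7.
Numerically: 8/7 ≈ 1.1429.
Is 8/7 < 1? NO.
Since the bound 8/7 is ≥ 1, the union bound is uninformative here; it does NOT by itself certify existence.

6·p = 8/7 ≈ 1.1429; existence NOT certified by the union bound.


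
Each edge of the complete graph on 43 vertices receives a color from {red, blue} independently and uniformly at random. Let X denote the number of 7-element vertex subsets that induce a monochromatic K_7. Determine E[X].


Let X = Σ_S X_S over the C(43, 7) = 32224114 subsets S of size 7, where X_S = 1 if the K_7 on S is monochromatic.
For a fixed S, the K_7 on S has C(7, 2) = 21 edges. P[all 21 edges red] = (1/2)^21, and likewise for blue, so P[monochromatic] = 2·(1/2)^21 = 2^{1 − 21} = 1/1048576.
Summing: E[X] = C(43, 7) · 2^{1 − 21} = 32224114 · 1/1048576 = 16112057/524288.
Numerically: E[X] ≈ 30.7313.

E[X] = C(43,7)·2^(1−C(7,2)) = 16112057/524288 ≈ 30.7313.


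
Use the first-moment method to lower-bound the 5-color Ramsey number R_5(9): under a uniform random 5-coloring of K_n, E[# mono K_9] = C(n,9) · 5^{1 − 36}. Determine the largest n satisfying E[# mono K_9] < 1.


We need C(n, 9) · 5^{1 − 36} < 1, i.e. C(n, 9) < 5^{36 − 1} = 2910383045673370361328125.
Check values of n near the boundary:
  n = 2170: C(2170, 9) = 2891746779868845075610510; 2891746779868845075610510 < 2910383045673370361328125? YES
  n = 2171: C(2171, 9) = 2903784578674959601827205; 2903784578674959601827205 < 2910383045673370361328125? YES
  n = 2172: C(2172, 9) = 2915866900084148060642020; 2915866900084148060642020 < 2910383045673370361328125? NO
The largest n with C(n, 9) < 2910383045673370361328125 is n = 2171 (where E[X] = 580756915734991920365441/582076609134674072265625 ≈ 0.998). Hence R_5(9) > 2171, i.e. R_5(9) ≥ 2172.

Largest n = 2171; hence R_5(9) > 2171.


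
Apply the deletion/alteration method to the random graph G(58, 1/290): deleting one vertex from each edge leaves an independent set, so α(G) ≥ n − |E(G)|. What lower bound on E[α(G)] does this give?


E[|E(G)|] = C(58, 2)·p = 1653 · (1/290) = 57/10.
E[α(G)] ≥ n − E[|E(G)|] = 58 − 57/10 = 523/10.
Numerically: ≈ 52.3000.
(This is only a lower bound; the true E[α(G)] may be larger.)

E[α(G)] ≥ 523/10 ≈ 52.3000.


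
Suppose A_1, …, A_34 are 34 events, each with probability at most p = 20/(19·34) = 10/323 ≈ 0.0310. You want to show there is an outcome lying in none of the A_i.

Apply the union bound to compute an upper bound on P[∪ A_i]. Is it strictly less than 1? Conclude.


Union bound: P[∪_{i=1}^{34} A_i] ≤ Σ_i P[A_i] ≤ 34·p = 34·(10/323) = 20/19.
Numerically: 20/19 ≈ 1.0526.
Is 20/19 < 1? NO.
Since the bound 20/19 is ≥ 1, the union bound is uninformative here; it does NOT by itself certify existence.

34·p = 20/19 ≈ 1.0526; existence NOT certified by the union bound.


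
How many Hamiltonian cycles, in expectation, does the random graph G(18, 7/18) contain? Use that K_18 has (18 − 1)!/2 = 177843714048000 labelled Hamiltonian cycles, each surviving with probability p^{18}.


K_18 has (18 − 1)!/2 = 177843714048000 labelled Hamiltonian cycles.
For each such Hamiltonian cycle H, let X_H = 1 if all 18 edges of H are present in G. Then P[X_H = 1] = p^{18} = (7/18)^{18} = 1628413597910449/39346408075296537575424.
By linearity: E[X] = Σ_H E[X_H] = 177843714048000 · p^{18} = 177843714048000 · 1628413597910449/39346408075296537575424 = 24246874921186846803875/3294258113514384.
Numerically: E[X] ≈ 7.36e+06.

E[X] = 177843714048000 · (7/18)^{18} = 24246874921186846803875/3294258113514384 ≈ 7.36e+06.


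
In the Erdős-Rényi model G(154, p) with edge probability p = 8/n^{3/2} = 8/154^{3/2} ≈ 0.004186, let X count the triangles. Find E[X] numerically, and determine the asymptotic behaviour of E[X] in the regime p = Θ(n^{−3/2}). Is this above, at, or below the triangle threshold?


Number of potential triangles: C(154, 3) = 596904.
Each occurs with probability p³ ≈ (0.004186)³ ≈ 7.335449e-08.
By linearity: E[X] = C(154, 3)·p³ ≈ 596904 · 7.335449e-08 ≈ 0.0438.
Since α = 3/2 > 1, p = c/n^{3/2} = o(1/n) is below the triangle threshold p ~ 1/n. Asymptotically E[X] ~ (c³/6)·n^{3(1−α)} = (8³/6)·n^{-1.5} → 0, so by Markov's inequality G has no triangles w.h.p.

E[X] ≈ 0.0438; in regime p = Θ(1/n^{3/2}) E[X] tends to 0 (below the triangle threshold p ~ 1/n).


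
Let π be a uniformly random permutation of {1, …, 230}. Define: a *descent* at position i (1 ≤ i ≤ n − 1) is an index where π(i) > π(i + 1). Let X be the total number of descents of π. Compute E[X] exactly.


Write X = Σ X_I over i = 1, …, 229, with X_I the indicator of one descent.
There are 229 indicators.
For each fixed i, the pair (π(i), π(i+1)) is a uniformly random ordered pair of distinct values from {1, …, 230}; by symmetry P[π(i) > π(i+1)] = 1/2.
By linearity: E[X] = 229 · (1/2) = (230 − 1) · (1/2) = 229/2 ≈ 114.50000.

E[X] = 229/2 = 114.50000.


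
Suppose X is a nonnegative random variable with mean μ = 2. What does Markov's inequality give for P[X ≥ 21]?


μ = E[X] = 2, a = 21.
Markov: P[X ≥ 21] ≤ μ/a = (2)/21 = 2/21.
Numerically: ≈ 0.095238.
(Since a = 21 > μ = 2.000000, the bound 2/21 is < 1 and informative.)

P[X ≥ 21] ≤ 2/21 ≈ 0.095238.


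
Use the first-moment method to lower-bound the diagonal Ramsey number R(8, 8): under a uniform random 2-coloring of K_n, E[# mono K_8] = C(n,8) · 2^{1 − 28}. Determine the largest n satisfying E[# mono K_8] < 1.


We need C(n, 8) · 2^{1 − 28} < 1, i.e. C(n, 8) < 2^{28 − 1} = 134217728.
Check values of n near the boundary:
  n = 36: C(36, 8) = 30260340; 30260340 < 134217728? YES
  n = 37: C(37, 8) = 38608020; 38608020 < 134217728? YES
  n = 38: C(38, 8) = 48903492; 48903492 < 134217728? YES
  n = 39: C(39, 8) = 61523748; 61523748 < 134217728? YES
  n = 40: C(40, 8) = 76904685; 76904685 < 134217728? YES
  n = 41: C(41, 8) = 95548245; 95548245 < 134217728? YES
  n = 42: C(42, 8) = 118030185; 118030185 < 134217728? YES
  n = 43: C(43, 8) = 145008513; 145008513 < 134217728? NO
  n = 44: C(44, 8) = 177232627; 177232627 < 134217728? NO
  n = 45: C(45, 8) = 215553195; 215553195 < 134217728? NO
The largest n with C(n, 8) < 134217728 is n = 42 (where E[X] = 118030185/134217728 ≈ 0.87939). Hence R(8, 8) > 42, i.e. R(8, 8) ≥ 43.

Largest n = 42; hence R(8, 8) > 42.


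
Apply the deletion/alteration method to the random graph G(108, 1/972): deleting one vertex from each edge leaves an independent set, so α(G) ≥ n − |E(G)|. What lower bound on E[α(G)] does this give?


E[|E(G)|] = C(108, 2)·p = 5778 · (1/972) = 107/18.
E[α(G)] ≥ n − E[|E(G)|] = 108 − 107/18 = 1837/18.
Numerically: ≈ 102.0556.
(This is only a lower bound; the true E[α(G)] may be larger.)

E[α(G)] ≥ 1837/18 ≈ 102.0556.


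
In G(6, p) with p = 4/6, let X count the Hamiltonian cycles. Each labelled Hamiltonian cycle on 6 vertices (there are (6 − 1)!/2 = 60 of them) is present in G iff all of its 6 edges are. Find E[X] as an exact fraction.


K_6 has (6 − 1)!/2 = 60 labelled Hamiltonian cycles.
For each such Hamiltonian cycle H, let X_H = 1 if all 6 edges of H are present in G. Then P[X_H = 1] = p^{6} = (2/3)^{6} = 64/729.
Summing the indicators: E[X] = Σ_H E[X_H] = 60 · p^{6} = 60 · 64/729 = 1280/243.
Numerically: E[X] ≈ 5.27.

E[X] = 60 · (2/3)^{6} = 1280/243 ≈ 5.27.


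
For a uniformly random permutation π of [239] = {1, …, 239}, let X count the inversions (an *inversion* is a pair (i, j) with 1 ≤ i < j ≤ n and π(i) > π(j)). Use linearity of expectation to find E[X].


Write X = Σ X_I over the C(239, 2) = 28441 pairs i < j, with X_I the indicator of one inversion.
There are 28441 indicators.
For each fixed pair i < j, the values π(i) and π(j) are two distinct elements of {1, …, 239} in uniformly random order; by symmetry P[π(i) > π(j)] = 1/2.
By linearity: E[X] = 28441 · (1/2) = C(239, 2) · (1/2) = 28441/2 = 28441/2 ≈ 14220.500000.

E[X] = 28441/2 = 14220.500000.


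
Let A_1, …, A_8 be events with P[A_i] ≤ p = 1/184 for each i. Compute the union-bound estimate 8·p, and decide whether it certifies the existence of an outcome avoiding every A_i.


Union bound: P[∪_{i=1}^{8} A_i] ≤ Σ_i P[A_i] ≤ 8·p = 8·(1/184) = 1/23.
Numerically: 1/23 ≈ 0.043.
Is 1/23 < 1? YES.
Since P[∪ A_i] ≤ 1/23 < 1, the complement has P[∩ A_i^c] ≥ 1 − 1/23 = 22/23 > 0, so some outcome avoids every A_i.

8·p = 1/23 ≈ 0.043; existence CERTIFIED by the union bound.


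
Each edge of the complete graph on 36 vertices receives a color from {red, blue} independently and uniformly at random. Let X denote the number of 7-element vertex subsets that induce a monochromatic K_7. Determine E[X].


Let X = Σ_S X_S over the C(36, 7) = 8347680 subsets S of size 7, where X_S = 1 if the K_7 on S is monochromatic.
For a fixed S, the K_7 on S has C(7, 2) = 21 edges. P[all 21 edges red] = (1/2)^21, and likewise for blue, so P[monochromatic] = 2·(1/2)^21 = 2^{1 − 21} = 1/1048576.
By linearity of expectation: E[X] = C(36, 7) · 2^{1 − 21} = 8347680 · 1/1048576 = 260865/32768.
Numerically: E[X] ≈ 7.961.

E[X] = C(36,7)·2^(1−C(7,2)) = 260865/32768 ≈ 7.961.


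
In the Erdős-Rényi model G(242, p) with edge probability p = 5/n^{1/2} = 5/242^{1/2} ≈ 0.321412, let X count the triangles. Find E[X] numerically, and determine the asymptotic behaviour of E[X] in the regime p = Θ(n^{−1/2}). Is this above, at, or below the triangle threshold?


Number of potential triangles: C(242, 3) = 2332880.
Each occurs with probability p³ ≈ (0.321412)³ ≈ 3.32037369e-02.
By linearity: E[X] = C(242, 3)·p³ ≈ 2332880 · 3.32037369e-02 ≈ 77460.333757.
Since α = 1/2 < 1, p = c/n^{1/2} ≫ 1/n is above the triangle threshold p ~ 1/n. Asymptotically E[X] ~ (c³/6)·n^{3(1−α)} = (5³/6)·n^{1.5} → ∞; triangles are abundant w.h.p.

E[X] ≈ 77460.333757; in regime p = Θ(1/n^{1/2}) E[X] diverges (above the triangle threshold p ~ 1/n).


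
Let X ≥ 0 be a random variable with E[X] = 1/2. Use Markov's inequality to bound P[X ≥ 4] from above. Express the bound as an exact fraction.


μ = E[X] = 1/2, a = 4.
Markov: P[X ≥ 4] ≤ μ/a = (1/2)/4 = 1/8.
Numerically: ≈ 0.12500.
(Since a = 4 > μ = 0.50000, the bound 1/8 is < 1 and informative.)

P[X ≥ 4] ≤ 1/8 ≈ 0.12500.


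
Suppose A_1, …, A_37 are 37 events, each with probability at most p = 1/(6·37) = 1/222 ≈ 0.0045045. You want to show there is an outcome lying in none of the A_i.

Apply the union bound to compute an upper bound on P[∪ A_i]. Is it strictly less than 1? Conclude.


Union bound: P[∪_{i=1}^{37} A_i] ≤ Σ_i P[A_i] ≤ 37·p = 37·(1/222) = 1/6.
Numerically: 1/6 ≈ 0.1666667.
Is 1/6 < 1? YES.
Since P[∪ A_i] ≤ 1/6 < 1, the complement has P[∩ A_i^c] ≥ 1 − 1/6 = 5/6 > 0, so some outcome avoids every A_i.

37·p = 1/6 ≈ 0.1666667; existence CERTIFIED by the union bound.


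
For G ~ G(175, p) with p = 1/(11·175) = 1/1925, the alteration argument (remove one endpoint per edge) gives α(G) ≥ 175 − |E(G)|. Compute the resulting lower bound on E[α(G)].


E[|E(G)|] = C(175, 2)·p = 15225 · (1/1925) = 87/11.
E[α(G)] ≥ n − E[|E(G)|] = 175 − 87/11 = 1838/11.
Numerically: ≈ 167.090909.
(This is only a lower bound; the true E[α(G)] may be larger.)

E[α(G)] ≥ 1838/11 ≈ 167.090909.


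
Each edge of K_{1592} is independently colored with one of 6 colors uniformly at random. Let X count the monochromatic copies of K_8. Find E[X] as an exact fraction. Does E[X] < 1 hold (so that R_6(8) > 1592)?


E[X] = C(1592, 8) · 6^{1 − 28} = 1005480414540892933435 · 6^{−27} = 1005480414540892933435/1023490369077469249536.
As a reduced fraction: E[X] = 1005480414540892933435/1023490369077469249536 ≈ 0.982.
Is E[X] < 1? YES.
Since E[X] < 1, there exists a 6-coloring of K_{1592} with no monochromatic K_8; hence R_6(8) > 1592.

E[X] = 1005480414540892933435/1023490369077469249536 ≈ 0.982; E[X] < 1, so R_6(8) > 1592.


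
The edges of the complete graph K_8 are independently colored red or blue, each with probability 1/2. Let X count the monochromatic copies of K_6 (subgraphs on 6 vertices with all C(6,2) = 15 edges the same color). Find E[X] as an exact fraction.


Let X = Σ_S X_S over the C(8, 6) = 28 subsets S of size 6, where X_S = 1 if the K_6 on S is monochromatic.
For a fixed S, the K_6 on S has C(6, 2) = 15 edges. P[all 15 edges red] = (1/2)^15, and likewise for blue, so P[monochromatic] = 2·(1/2)^15 = 2^{1 − 15} = 1/16384.
By linearity of expectation: E[X] = C(8, 6) · 2^{1 − 15} = 28 · 1/16384 = 7/4096.
Numerically: E[X] ≈ 0.00171.

E[X] = C(8,6)·2^(1−C(6,2)) = 7/4096 ≈ 0.00171.


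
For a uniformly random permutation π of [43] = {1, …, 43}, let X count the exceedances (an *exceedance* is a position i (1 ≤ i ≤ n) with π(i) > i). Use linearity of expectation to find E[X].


Write X = Σ_{i=1}^{43} X_i, where X_i = 1_{π(i) > i}.
For each fixed i, π(i) is uniform over {1, …, 43} (marginal of a uniform permutation), so P[π(i) > i] = (n − i)/n. Summing: Σ_{i=1}^{43} (n − i)/n = (0 + 1 + … + 42)/43 = 43(43 − 1)/(2·43) = (43 − 1)/2.
Hence E[X] = Σ_{i=1}^{43} (43 − i)/43 = 21 ≈ 21.000000.

E[X] = 21 = 21.000000.
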